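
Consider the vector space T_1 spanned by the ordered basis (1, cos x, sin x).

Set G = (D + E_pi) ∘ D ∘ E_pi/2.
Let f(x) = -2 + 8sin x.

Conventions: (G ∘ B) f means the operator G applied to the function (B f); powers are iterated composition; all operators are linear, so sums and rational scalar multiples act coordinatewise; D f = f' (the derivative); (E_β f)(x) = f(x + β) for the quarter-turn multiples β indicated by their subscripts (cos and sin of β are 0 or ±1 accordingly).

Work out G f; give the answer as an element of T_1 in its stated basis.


the result is g(x) = -8cos x + 8sin x

E_pi/2 f = -2 + 8cos x
D E_pi/2 f = -8sin x
D D E_pi/2 f = -8cos x
E_pi D E_pi/2 f = 8sin x
(D + E_pi) D E_pi/2 f = -8cos x + 8sin x


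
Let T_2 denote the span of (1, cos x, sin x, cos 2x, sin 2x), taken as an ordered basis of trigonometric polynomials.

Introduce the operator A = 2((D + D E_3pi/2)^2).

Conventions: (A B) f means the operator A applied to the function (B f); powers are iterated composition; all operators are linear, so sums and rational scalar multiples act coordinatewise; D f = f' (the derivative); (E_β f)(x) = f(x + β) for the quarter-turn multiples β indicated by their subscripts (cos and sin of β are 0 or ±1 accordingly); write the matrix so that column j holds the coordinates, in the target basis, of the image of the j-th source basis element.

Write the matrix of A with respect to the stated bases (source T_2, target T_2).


the matrix is [[0, 0, 0, 0, 0]; [0, 0, 4, 0, 0]; [0, -4, 0, 0, 0]; [0, 0, 0, 0, 0]; [0, 0, 0, 0, 0]] (rows listed top to bottom)

image of 1: 0
image of cos x: -4sin x
image of sin x: 4cos x
image of cos 2x: 0
image of sin 2x: 0
each image's coordinates form column j of the matrix


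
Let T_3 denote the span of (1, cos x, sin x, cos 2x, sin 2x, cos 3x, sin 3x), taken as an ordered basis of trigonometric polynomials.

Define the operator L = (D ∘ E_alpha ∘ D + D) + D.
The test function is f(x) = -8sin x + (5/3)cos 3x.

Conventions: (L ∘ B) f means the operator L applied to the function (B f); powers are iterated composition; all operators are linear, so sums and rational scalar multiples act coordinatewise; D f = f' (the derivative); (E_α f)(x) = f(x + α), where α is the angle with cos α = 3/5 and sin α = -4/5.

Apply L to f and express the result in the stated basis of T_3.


the result is g(x) = -(112/5)cos x + (24/5)sin x + (351/25)cos 3x - (382/25)sin 3x

D f = -8cos x - 5sin 3x
E_alpha D f = -(24/5)cos x - (32/5)sin x + (44/25)cos 3x + (117/25)sin 3x
D E_alpha D f = -(32/5)cos x + (24/5)sin x + (351/25)cos 3x - (132/25)sin 3x
D f = -8cos x - 5sin 3x
(D ∘ E_alpha ∘ D + D) f = -(72/5)cos x + (24/5)sin x + (351/25)cos 3x - (257/25)sin 3x
D f = -8cos x - 5sin 3x
((D ∘ E_alpha ∘ D + D) + D) f = -(112/5)cos x + (24/5)sin x + (351/25)cos 3x - (382/25)sin 3x


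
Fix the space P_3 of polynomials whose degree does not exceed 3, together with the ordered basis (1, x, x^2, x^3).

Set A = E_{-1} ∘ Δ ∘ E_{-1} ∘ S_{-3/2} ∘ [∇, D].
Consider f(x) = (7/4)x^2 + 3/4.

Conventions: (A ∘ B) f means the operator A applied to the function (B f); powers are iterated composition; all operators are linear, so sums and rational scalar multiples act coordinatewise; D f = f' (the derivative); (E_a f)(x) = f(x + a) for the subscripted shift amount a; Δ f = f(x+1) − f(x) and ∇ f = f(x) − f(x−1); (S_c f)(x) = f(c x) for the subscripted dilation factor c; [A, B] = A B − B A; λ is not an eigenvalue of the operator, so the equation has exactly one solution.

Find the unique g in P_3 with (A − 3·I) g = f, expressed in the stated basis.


write g with unknown coordinates in the stated basis and equate coefficients in (A − 3·I) g = f
solving from the highest basis element down gives g = -(7/12)x^2 - 1/4
check: A g = 0
so A g − 3·g = (7/4)x^2 + 3/4 = f ✓

the result is g(x) = -(7/12)x^2 - 1/4


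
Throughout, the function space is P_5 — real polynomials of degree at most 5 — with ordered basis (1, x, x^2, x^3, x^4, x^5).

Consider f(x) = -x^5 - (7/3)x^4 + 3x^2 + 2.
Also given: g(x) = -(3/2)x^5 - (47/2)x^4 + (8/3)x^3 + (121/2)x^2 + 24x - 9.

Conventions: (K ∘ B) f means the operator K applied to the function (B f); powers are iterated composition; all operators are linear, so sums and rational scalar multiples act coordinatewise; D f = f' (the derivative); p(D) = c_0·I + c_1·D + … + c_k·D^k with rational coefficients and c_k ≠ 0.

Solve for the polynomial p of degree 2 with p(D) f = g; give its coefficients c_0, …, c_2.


D^0 f = -x^5 - (7/3)x^4 + 3x^2 + 2
D^1 f = -5x^4 - (28/3)x^3 + 6x
D^2 f = -20x^3 - 28x^2 + 6
matching coefficients of g against c_0 f + c_1 Df + … from the top degree down determines the c_i
solution: c_0 = 3/2, c_1 = 4, c_2 = -2

c_0 = 3/2, c_1 = 4, c_2 = -2


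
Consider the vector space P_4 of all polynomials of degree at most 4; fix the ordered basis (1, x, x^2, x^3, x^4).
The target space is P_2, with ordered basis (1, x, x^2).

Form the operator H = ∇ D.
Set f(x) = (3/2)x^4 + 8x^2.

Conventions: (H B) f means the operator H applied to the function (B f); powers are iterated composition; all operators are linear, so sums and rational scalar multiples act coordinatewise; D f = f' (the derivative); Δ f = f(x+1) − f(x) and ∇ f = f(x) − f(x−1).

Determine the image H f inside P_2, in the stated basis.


D f = 6x^3 + 16x
∇ D f = 18x^2 - 18x + 22

g(x) = 18x^2 - 18x + 22


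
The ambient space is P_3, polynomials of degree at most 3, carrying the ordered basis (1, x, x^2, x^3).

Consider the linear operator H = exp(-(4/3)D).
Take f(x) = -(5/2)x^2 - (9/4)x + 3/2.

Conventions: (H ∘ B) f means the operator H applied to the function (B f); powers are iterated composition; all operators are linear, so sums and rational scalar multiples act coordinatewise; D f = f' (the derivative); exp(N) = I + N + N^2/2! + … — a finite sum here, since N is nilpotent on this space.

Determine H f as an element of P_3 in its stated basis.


order-1 term: (20/3)x + 3
order-2 term: -40/9
the series for exp(-(4/3)D) f terminates at order 2
exp(-(4/3)D) f = -(5/2)x^2 + (53/12)x + 1/18

the result is g(x) = -(5/2)x^2 + (53/12)x + 1/18


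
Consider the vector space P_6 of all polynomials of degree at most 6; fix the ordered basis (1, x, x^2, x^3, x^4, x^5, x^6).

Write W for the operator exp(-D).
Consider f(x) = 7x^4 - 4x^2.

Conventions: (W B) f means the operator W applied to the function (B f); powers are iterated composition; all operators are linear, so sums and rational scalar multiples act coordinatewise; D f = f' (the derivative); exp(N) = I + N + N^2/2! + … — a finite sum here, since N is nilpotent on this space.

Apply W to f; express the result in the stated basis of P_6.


the image equals g(x) = 7x^4 - 28x^3 + 38x^2 - 20x + 3

order-1 term: -28x^3 + 8x
order-2 term: 42x^2 - 4
order-3 term: -28x
order-4 term: 7
the series for exp(-D) f terminates at order 4
exp(-D) f = 7x^4 - 28x^3 + 38x^2 - 20x + 3


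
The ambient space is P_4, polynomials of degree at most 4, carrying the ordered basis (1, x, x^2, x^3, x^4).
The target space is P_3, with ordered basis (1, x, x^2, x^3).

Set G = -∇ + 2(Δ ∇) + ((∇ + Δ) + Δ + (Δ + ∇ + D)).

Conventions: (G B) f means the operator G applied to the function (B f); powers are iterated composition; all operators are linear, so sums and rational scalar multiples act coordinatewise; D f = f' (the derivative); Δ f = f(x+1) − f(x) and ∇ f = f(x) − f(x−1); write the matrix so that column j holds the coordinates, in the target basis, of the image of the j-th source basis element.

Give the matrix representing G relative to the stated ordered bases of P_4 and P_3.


the matrix is [[0, 5, 6, 4, 6]; [0, 0, 10, 18, 16]; [0, 0, 0, 15, 36]; [0, 0, 0, 0, 20]] (rows listed top to bottom)

image of 1: 0
image of x: 5
image of x^2: 10x + 6
image of x^3: 15x^2 + 18x + 4
image of x^4: 20x^3 + 36x^2 + 16x + 6
each image's coordinates form column j of the matrix


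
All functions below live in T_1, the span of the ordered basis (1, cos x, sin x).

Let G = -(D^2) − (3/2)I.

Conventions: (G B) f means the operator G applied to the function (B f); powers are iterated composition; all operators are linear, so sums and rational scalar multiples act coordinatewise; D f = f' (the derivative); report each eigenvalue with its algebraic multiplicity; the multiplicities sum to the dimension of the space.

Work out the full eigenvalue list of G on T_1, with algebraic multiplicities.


λ = -3/2 (multiplicity 1), λ = -1/2 (multiplicity 2)

image of 1: -3/2
image of cos x: -(1/2)cos x
image of sin x: -(1/2)sin x
the matrix is diagonal; its diagonal is (-3/2, -1/2, -1/2)
for a triangular matrix the eigenvalues are the diagonal entries, with algebraic multiplicity their repetition count


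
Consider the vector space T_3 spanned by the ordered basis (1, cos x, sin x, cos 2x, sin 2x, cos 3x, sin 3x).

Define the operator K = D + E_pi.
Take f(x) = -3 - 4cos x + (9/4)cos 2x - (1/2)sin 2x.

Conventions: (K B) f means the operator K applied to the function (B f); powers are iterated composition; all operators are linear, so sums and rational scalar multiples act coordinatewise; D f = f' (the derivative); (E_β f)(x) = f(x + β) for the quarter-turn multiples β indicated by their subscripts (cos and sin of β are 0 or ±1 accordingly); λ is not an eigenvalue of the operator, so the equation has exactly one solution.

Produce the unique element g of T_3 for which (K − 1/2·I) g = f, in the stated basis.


write g with unknown coordinates in the stated basis and equate coefficients in (K − 1/2·I) g = f
solving from the highest basis element down gives g = -6 + (24/13)cos x - (16/13)sin x + (1/2)cos 2x + sin 2x
check: K g = -6 - (40/13)cos x - (8/13)sin x + (5/2)cos 2x
so K g − 1/2·g = -3 - 4cos x + (9/4)cos 2x - (1/2)sin 2x = f ✓

g(x) = -6 + (24/13)cos x - (16/13)sin x + (1/2)cos 2x + sin 2x


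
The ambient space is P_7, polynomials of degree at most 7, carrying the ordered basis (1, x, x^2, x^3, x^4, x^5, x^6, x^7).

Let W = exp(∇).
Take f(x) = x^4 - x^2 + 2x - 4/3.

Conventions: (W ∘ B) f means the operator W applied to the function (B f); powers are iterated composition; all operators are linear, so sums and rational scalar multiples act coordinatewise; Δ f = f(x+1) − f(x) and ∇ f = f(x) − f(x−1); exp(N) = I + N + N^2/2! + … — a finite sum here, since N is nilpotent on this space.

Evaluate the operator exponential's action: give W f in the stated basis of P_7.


g(x) = x^4 + 4x^3 - x^2 - 4x + 5/3

order-1 term: 4x^3 - 6x^2 + 2x + 2
order-2 term: 6x^2 - 12x + 6
order-3 term: 4x - 6
order-4 term: 1
the series for exp(∇) f terminates at order 4
exp(∇) f = x^4 + 4x^3 - x^2 - 4x + 5/3


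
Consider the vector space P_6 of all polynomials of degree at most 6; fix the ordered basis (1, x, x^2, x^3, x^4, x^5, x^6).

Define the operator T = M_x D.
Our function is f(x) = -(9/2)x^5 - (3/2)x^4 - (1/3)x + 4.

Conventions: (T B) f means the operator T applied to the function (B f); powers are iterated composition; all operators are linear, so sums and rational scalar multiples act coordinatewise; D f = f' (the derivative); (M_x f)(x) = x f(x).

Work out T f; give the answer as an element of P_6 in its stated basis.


D f = -(45/2)x^4 - 6x^3 - 1/3
M_x D f = -(45/2)x^5 - 6x^4 - (1/3)x

g(x) = -(45/2)x^5 - 6x^4 - (1/3)x


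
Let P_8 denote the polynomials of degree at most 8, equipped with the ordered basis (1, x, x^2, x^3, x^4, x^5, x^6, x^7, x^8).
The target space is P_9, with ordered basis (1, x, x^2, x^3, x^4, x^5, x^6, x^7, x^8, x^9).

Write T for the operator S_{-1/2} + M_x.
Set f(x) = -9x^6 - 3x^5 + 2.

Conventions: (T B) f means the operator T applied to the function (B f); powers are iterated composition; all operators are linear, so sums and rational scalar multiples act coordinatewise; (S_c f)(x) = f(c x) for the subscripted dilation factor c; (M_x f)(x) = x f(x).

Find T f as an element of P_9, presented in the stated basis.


the image equals g(x) = -9x^7 - (201/64)x^6 + (3/32)x^5 + 2x + 2

S_{-1/2} f = -(9/64)x^6 + (3/32)x^5 + 2
M_x f = -9x^7 - 3x^6 + 2x
(S_{-1/2} + M_x) f = -9x^7 - (201/64)x^6 + (3/32)x^5 + 2x + 2


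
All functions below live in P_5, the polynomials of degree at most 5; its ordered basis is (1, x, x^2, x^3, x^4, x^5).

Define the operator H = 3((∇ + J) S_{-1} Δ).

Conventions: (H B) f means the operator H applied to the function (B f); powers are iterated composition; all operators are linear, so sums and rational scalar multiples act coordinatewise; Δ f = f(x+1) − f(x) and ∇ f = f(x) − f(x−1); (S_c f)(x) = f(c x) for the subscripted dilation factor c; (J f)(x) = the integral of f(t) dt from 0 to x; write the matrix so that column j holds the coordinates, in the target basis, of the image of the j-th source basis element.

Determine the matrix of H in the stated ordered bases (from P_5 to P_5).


image of 1: 0
image of x: 3x
image of x^2: -3x^2 + 3x - 6
image of x^3: 3x^3 - (9/2)x^2 + 21x - 18
image of x^4: -3x^4 + 6x^3 - 42x^2 + 75x - 42
image of x^5: 3x^5 - (15/2)x^4 + 70x^3 - (375/2)x^2 + 213x - 90
each image's coordinates form column j of the matrix

the matrix is [[0, 0, -6, -18, -42, -90]; [0, 3, 3, 21, 75, 213]; [0, 0, -3, -9/2, -42, -375/2]; [0, 0, 0, 3, 6, 70]; [0, 0, 0, 0, -3, -15/2]; [0, 0, 0, 0, 0, 3]] (rows listed top to bottom)


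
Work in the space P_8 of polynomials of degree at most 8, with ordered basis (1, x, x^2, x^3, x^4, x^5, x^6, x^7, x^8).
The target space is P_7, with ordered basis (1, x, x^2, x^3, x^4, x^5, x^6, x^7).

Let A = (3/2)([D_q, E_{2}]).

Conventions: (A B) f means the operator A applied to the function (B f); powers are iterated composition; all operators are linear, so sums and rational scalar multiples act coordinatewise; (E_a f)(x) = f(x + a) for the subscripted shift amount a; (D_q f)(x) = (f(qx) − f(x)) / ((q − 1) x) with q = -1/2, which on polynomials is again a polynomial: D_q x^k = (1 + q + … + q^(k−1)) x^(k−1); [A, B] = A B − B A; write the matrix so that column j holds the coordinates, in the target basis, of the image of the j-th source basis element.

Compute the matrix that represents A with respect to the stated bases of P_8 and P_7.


the matrix is [[0, 0, 9/2, 27/2, 81/2, 207/2, 513/2, 1215/2, 2817/2]; [0, 0, 0, 0, 27/4, 27, 405/4, 621/2, 3591/4]; [0, 0, 0, 0, 27/8, 81/4, 405/4, 3105/8, 10773/8]; [0, 0, 0, 0, 0, 9/8, 135/8, 405/4, 7875/16]; [0, 0, 0, 0, 0, 0, 81/32, 837/32, 5859/32]; [0, 0, 0, 0, 0, 0, 0, 27/16, 1701/64]; [0, 0, 0, 0, 0, 0, 0, 0, 279/128]; [0, 0, 0, 0, 0, 0, 0, 0, 0]] (rows listed top to bottom)

image of 1: 0
image of x: 0
image of x^2: 9/2
image of x^3: 27/2
image of x^4: (27/8)x^2 + (27/4)x + 81/2
image of x^5: (9/8)x^3 + (81/4)x^2 + 27x + 207/2
image of x^6: (81/32)x^4 + (135/8)x^3 + (405/4)x^2 + (405/4)x + 513/2
image of x^7: (27/16)x^5 + (837/32)x^4 + (405/4)x^3 + (3105/8)x^2 + (621/2)x + 1215/2
image of x^8: (279/128)x^6 + (1701/64)x^5 + (5859/32)x^4 + (7875/16)x^3 + (10773/8)x^2 + (3591/4)x + 2817/2
each image's coordinates form column j of the matrix


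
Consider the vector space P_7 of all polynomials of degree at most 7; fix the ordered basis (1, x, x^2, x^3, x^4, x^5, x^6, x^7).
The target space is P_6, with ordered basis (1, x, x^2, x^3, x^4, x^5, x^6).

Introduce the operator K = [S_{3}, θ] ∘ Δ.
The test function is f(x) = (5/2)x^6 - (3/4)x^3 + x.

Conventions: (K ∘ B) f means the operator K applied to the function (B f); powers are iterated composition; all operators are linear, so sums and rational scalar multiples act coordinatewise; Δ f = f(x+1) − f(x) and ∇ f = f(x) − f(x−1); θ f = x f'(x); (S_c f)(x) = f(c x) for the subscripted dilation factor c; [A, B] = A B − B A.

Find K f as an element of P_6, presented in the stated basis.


Δ f = 15x^5 + (75/2)x^4 + 50x^3 + (141/4)x^2 + (51/4)x + 11/4
θ Δ f = 75x^5 + 150x^4 + 150x^3 + (141/2)x^2 + (51/4)x
S_{3} θ Δ f = 18225x^5 + 12150x^4 + 4050x^3 + (1269/2)x^2 + (153/4)x
S_{3} Δ f = 3645x^5 + (6075/2)x^4 + 1350x^3 + (1269/4)x^2 + (153/4)x + 11/4
θ S_{3} Δ f = 18225x^5 + 12150x^4 + 4050x^3 + (1269/2)x^2 + (153/4)x
[S_{3}, θ] Δ f = 0

g(x) = 0


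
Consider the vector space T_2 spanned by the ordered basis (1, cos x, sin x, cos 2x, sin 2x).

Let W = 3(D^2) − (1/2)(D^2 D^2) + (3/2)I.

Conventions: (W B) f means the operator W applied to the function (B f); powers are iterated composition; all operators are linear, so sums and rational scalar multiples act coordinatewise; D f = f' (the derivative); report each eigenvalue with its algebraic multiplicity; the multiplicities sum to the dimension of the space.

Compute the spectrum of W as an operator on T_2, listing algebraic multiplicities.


λ = -37/2 (multiplicity 2), λ = -2 (multiplicity 2), λ = 3/2 (multiplicity 1)

image of 1: 3/2
image of cos x: -2cos x
image of sin x: -2sin x
image of cos 2x: -(37/2)cos 2x
image of sin 2x: -(37/2)sin 2x
the matrix is diagonal; its diagonal is (3/2, -2, -2, -37/2, -37/2)
for a triangular matrix the eigenvalues are the diagonal entries, with algebraic multiplicity their repetition count


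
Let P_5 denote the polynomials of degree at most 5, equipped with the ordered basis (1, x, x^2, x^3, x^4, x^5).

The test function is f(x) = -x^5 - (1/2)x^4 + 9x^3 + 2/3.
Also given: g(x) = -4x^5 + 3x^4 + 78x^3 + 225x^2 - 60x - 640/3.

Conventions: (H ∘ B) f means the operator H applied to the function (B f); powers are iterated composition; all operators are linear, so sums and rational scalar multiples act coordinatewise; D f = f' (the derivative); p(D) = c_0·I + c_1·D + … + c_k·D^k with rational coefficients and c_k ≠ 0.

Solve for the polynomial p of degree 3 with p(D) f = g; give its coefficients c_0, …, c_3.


D^0 f = -x^5 - (1/2)x^4 + 9x^3 + 2/3
D^1 f = -5x^4 - 2x^3 + 27x^2
D^2 f = -20x^3 - 6x^2 + 54x
D^3 f = -60x^2 - 12x + 54
matching coefficients of g against c_0 f + c_1 Df + … from the top degree down determines the c_i
solution: c_0 = 4, c_1 = -1, c_2 = -2, c_3 = -4

c_0 = 4, c_1 = -1, c_2 = -2, c_3 = -4


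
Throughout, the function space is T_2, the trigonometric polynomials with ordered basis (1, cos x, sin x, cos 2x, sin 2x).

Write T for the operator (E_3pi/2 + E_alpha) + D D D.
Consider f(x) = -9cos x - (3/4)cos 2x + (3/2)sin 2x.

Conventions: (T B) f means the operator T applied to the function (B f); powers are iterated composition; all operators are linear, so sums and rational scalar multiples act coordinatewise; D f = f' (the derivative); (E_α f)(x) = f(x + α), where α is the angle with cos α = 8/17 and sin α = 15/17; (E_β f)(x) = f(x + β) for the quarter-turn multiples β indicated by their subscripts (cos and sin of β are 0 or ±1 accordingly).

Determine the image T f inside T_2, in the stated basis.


E_3pi/2 f = -9sin x + (3/4)cos 2x - (3/2)sin 2x
E_alpha f = -(72/17)cos x + (135/17)sin x + (1923/1156)cos 2x - (123/578)sin 2x
(E_3pi/2 + E_alpha) f = -(72/17)cos x - (18/17)sin x + (1395/578)cos 2x - (495/289)sin 2x
D f = 9sin x + 3cos 2x + (3/2)sin 2x
D D f = 9cos x + 3cos 2x - 6sin 2x
D D D f = -9sin x - 12cos 2x - 6sin 2x
((E_3pi/2 + E_alpha) + D D D) f = -(72/17)cos x - (171/17)sin x - (5541/578)cos 2x - (2229/289)sin 2x

the result is g(x) = -(72/17)cos x - (171/17)sin x - (5541/578)cos 2x - (2229/289)sin 2x


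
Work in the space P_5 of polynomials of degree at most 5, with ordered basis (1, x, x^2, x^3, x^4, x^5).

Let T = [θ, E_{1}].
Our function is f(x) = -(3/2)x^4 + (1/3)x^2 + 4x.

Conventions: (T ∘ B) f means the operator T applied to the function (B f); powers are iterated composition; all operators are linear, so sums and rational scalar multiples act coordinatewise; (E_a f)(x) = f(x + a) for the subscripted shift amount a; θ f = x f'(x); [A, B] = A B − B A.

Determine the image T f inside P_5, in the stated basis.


g(x) = 6x^3 + 18x^2 + (52/3)x + 4/3

E_{1} f = -(3/2)x^4 - 6x^3 - (26/3)x^2 - (4/3)x + 17/6
θ E_{1} f = -6x^4 - 18x^3 - (52/3)x^2 - (4/3)x
θ f = -6x^4 + (2/3)x^2 + 4x
E_{1} θ f = -6x^4 - 24x^3 - (106/3)x^2 - (56/3)x - 4/3
[θ, E_{1}] f = 6x^3 + 18x^2 + (52/3)x + 4/3


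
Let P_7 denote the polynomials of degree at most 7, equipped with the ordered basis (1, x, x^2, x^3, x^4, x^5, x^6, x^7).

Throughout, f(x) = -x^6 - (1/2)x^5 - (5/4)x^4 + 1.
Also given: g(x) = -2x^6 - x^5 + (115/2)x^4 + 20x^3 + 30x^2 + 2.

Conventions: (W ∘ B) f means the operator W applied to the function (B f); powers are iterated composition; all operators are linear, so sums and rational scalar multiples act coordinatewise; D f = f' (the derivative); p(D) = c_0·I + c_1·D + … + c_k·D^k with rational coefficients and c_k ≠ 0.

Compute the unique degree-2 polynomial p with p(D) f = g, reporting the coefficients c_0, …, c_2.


D^0 f = -x^6 - (1/2)x^5 - (5/4)x^4 + 1
D^1 f = -6x^5 - (5/2)x^4 - 5x^3
D^2 f = -30x^4 - 10x^3 - 15x^2
matching coefficients of g against c_0 f + c_1 Df + … from the top degree down determines the c_i
solution: c_0 = 2, c_1 = 0, c_2 = -2

c_0 = 2, c_1 = 0, c_2 = -2


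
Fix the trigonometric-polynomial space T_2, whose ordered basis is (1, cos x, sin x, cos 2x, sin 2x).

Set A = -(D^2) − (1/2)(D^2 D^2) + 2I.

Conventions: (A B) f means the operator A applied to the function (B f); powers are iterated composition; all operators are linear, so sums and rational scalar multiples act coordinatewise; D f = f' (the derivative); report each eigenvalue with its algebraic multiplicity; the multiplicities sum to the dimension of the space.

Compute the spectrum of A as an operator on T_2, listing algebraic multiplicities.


λ = -2 (multiplicity 2), λ = 2 (multiplicity 1), λ = 5/2 (multiplicity 2)

image of 1: 2
image of cos x: (5/2)cos x
image of sin x: (5/2)sin x
image of cos 2x: -2cos 2x
image of sin 2x: -2sin 2x
the matrix is diagonal; its diagonal is (2, 5/2, 5/2, -2, -2)
for a triangular matrix the eigenvalues are the diagonal entries, with algebraic multiplicity their repetition count


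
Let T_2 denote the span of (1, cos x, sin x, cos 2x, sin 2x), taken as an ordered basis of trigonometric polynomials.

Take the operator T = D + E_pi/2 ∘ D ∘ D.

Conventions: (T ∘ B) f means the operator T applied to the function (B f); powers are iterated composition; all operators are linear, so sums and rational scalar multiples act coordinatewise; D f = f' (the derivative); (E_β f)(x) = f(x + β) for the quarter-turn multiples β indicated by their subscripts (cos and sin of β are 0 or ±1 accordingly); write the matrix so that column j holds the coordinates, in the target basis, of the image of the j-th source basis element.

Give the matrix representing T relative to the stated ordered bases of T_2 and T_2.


image of 1: 0
image of cos x: 0
image of sin x: 0
image of cos 2x: 4cos 2x - 2sin 2x
image of sin 2x: 2cos 2x + 4sin 2x
each image's coordinates form column j of the matrix

the matrix is [[0, 0, 0, 0, 0]; [0, 0, 0, 0, 0]; [0, 0, 0, 0, 0]; [0, 0, 0, 4, 2]; [0, 0, 0, -2, 4]] (rows listed top to bottom)


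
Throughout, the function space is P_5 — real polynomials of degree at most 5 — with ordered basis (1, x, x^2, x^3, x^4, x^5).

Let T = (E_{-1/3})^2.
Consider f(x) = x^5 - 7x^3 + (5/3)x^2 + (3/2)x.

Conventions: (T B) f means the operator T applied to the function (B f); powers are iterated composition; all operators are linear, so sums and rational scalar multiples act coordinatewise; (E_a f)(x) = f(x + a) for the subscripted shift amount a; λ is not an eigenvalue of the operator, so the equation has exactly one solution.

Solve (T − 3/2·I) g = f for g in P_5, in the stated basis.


write g with unknown coordinates in the stated basis and equate coefficients in (T − 3/2·I) g = f
solving from the highest basis element down gives g = -2x^5 + (40/3)x^4 - (674/9)x^3 + (10238/27)x^2 - (101203/81)x + 498908/243
check: T g = -2x^5 + 20x^4 - (358/3)x^3 + (5134/9)x^2 - (50561/27)x + 249454/81
so T g − 3/2·g = x^5 - 7x^3 + (5/3)x^2 + (3/2)x = f ✓

g(x) = -2x^5 + (40/3)x^4 - (674/9)x^3 + (10238/27)x^2 - (101203/81)x + 498908/243


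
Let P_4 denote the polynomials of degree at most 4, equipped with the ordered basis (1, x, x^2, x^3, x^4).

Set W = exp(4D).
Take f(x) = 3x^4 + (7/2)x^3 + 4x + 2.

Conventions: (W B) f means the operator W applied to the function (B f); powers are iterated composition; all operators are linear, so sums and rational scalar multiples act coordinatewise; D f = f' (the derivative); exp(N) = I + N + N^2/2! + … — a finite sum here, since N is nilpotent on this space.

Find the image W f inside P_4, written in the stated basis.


the image equals g(x) = 3x^4 + (103/2)x^3 + 330x^2 + 940x + 1010

order-1 term: 48x^3 + 42x^2 + 16
order-2 term: 288x^2 + 168x
order-3 term: 768x + 224
order-4 term: 768
the series for exp(4D) f terminates at order 4
exp(4D) f = 3x^4 + (103/2)x^3 + 330x^2 + 940x + 1010


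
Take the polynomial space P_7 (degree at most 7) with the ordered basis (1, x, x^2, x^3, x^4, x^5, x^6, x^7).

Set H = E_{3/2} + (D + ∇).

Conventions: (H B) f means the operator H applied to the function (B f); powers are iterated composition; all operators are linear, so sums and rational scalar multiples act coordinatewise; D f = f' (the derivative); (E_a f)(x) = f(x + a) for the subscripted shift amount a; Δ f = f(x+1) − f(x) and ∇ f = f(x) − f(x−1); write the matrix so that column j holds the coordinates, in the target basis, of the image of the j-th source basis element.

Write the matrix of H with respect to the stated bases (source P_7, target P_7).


the matrix is [[1, 7/2, 5/4, 35/8, 65/16, 275/32, 665/64, 2315/128]; [0, 1, 7, 15/4, 35/2, 325/16, 825/16, 4655/64]; [0, 0, 1, 21/2, 15/2, 175/4, 975/16, 5775/32]; [0, 0, 0, 1, 14, 25/2, 175/2, 2275/16]; [0, 0, 0, 0, 1, 35/2, 75/4, 1225/8]; [0, 0, 0, 0, 0, 1, 21, 105/4]; [0, 0, 0, 0, 0, 0, 1, 49/2]; [0, 0, 0, 0, 0, 0, 0, 1]] (rows listed top to bottom)

image of 1: 1
image of x: x + 7/2
image of x^2: x^2 + 7x + 5/4
image of x^3: x^3 + (21/2)x^2 + (15/4)x + 35/8
image of x^4: x^4 + 14x^3 + (15/2)x^2 + (35/2)x + 65/16
image of x^5: x^5 + (35/2)x^4 + (25/2)x^3 + (175/4)x^2 + (325/16)x + 275/32
image of x^6: x^6 + 21x^5 + (75/4)x^4 + (175/2)x^3 + (975/16)x^2 + (825/16)x + 665/64
image of x^7: x^7 + (49/2)x^6 + (105/4)x^5 + (1225/8)x^4 + (2275/16)x^3 + (5775/32)x^2 + (4655/64)x + 2315/128
each image's coordinates form column j of the matrix


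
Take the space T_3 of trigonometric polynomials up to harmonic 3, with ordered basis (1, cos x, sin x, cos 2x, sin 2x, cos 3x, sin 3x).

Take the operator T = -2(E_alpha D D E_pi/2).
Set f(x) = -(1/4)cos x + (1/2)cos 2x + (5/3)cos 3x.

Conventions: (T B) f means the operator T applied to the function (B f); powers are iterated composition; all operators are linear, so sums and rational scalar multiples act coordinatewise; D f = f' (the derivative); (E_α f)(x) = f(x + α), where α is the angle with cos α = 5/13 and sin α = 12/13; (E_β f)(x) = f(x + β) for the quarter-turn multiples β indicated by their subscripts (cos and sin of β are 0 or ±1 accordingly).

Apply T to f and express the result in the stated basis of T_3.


the result is g(x) = (6/13)cos x + (5/26)sin x + (476/169)cos 2x + (480/169)sin 2x - (24840/2197)cos 3x - (61050/2197)sin 3x

E_pi/2 f = (1/4)sin x - (1/2)cos 2x + (5/3)sin 3x
D E_pi/2 f = (1/4)cos x + sin 2x + 5cos 3x
D D E_pi/2 f = -(1/4)sin x + 2cos 2x - 15sin 3x
E_alpha (D D E_pi/2) f = -(3/13)cos x - (5/52)sin x - (238/169)cos 2x - (240/169)sin 2x + (12420/2197)cos 3x + (30525/2197)sin 3x
(-2(E_alpha D D E_pi/2)) f = (6/13)cos x + (5/26)sin x + (476/169)cos 2x + (480/169)sin 2x - (24840/2197)cos 3x - (61050/2197)sin 3x


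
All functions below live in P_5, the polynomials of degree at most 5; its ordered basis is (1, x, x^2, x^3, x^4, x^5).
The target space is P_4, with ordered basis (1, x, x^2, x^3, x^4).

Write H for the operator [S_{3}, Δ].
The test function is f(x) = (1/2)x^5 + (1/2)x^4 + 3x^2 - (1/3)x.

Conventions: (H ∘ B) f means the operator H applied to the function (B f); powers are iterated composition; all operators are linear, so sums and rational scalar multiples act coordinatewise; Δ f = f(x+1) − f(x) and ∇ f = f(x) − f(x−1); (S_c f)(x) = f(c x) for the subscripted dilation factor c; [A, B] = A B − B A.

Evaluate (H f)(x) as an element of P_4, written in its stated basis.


the image equals g(x) = -405x^4 - 1188x^3 - 1386x^2 - 792x - 553/3

Δ f = (5/2)x^4 + 7x^3 + 8x^2 + (21/2)x + 11/3
S_{3} Δ f = (405/2)x^4 + 189x^3 + 72x^2 + (63/2)x + 11/3
S_{3} f = (243/2)x^5 + (81/2)x^4 + 27x^2 - x
Δ S_{3} f = (1215/2)x^4 + 1377x^3 + 1458x^2 + (1647/2)x + 188
[S_{3}, Δ] f = -405x^4 - 1188x^3 - 1386x^2 - 792x - 553/3


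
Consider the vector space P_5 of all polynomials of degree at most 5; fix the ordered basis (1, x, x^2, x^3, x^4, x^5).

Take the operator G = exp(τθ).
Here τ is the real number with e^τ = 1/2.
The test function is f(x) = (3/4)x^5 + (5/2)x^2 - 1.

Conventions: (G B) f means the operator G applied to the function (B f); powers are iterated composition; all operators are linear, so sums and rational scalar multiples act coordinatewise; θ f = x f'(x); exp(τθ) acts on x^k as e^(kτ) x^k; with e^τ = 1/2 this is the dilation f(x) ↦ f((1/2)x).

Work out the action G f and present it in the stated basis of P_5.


g(x) = (3/128)x^5 + (5/8)x^2 - 1

exp(τθ) x^k = e^(kτ) x^k; with e^τ = 1/2 this sends x^k to (1/2)^k x^k
x^2 ↦ 1/4 x^2
x^5 ↦ 1/32 x^5
applying this coordinatewise to f: exp(τθ) f = (3/128)x^5 + (5/8)x^2 - 1


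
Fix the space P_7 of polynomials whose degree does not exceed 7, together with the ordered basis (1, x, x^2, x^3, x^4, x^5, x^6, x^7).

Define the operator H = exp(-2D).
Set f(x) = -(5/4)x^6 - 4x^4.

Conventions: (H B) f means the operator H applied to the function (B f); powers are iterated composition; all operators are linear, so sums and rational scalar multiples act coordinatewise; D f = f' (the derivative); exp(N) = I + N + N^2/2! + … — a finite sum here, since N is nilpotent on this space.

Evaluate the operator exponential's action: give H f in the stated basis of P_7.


order-1 term: 15x^5 + 32x^3
order-2 term: -75x^4 - 96x^2
order-3 term: 200x^3 + 128x
order-4 term: -300x^2 - 64
order-5 term: 240x
order-6 term: -80
the series for exp(-2D) f terminates at order 6
exp(-2D) f = -(5/4)x^6 + 15x^5 - 79x^4 + 232x^3 - 396x^2 + 368x - 144

the image equals g(x) = -(5/4)x^6 + 15x^5 - 79x^4 + 232x^3 - 396x^2 + 368x - 144


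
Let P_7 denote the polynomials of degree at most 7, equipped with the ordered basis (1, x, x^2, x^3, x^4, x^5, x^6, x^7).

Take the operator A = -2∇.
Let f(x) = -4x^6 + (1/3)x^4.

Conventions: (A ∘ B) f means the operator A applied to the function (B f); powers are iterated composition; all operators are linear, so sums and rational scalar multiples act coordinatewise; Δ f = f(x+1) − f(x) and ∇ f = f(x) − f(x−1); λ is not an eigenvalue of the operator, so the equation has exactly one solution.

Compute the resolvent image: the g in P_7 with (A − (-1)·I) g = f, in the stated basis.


the image equals g(x) = -4x^6 - 48x^5 - (1079/3)x^4 - (6232/3)x^3 - 8988x^2 - (77800/3)x - 37414

write g with unknown coordinates in the stated basis and equate coefficients in (A − (-1)·I) g = f
solving from the highest basis element down gives g = -4x^6 - 48x^5 - (1079/3)x^4 - (6232/3)x^3 - 8988x^2 - (77800/3)x - 37414
check: A g = 48x^5 + 360x^4 + (6232/3)x^3 + 8988x^2 + (77800/3)x + 37414
so A g − (-1)·g = -4x^6 + (1/3)x^4 = f ✓


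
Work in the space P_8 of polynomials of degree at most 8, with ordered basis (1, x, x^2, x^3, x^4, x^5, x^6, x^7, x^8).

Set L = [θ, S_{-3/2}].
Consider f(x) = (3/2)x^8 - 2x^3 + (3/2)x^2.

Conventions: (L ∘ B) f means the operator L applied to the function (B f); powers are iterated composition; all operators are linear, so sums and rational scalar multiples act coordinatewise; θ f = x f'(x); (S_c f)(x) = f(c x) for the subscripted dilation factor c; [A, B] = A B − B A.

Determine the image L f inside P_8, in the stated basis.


g(x) = 0

S_{-3/2} f = (19683/512)x^8 + (27/4)x^3 + (27/8)x^2
θ S_{-3/2} f = (19683/64)x^8 + (81/4)x^3 + (27/4)x^2
θ f = 12x^8 - 6x^3 + 3x^2
S_{-3/2} θ f = (19683/64)x^8 + (81/4)x^3 + (27/4)x^2
[θ, S_{-3/2}] f = 0


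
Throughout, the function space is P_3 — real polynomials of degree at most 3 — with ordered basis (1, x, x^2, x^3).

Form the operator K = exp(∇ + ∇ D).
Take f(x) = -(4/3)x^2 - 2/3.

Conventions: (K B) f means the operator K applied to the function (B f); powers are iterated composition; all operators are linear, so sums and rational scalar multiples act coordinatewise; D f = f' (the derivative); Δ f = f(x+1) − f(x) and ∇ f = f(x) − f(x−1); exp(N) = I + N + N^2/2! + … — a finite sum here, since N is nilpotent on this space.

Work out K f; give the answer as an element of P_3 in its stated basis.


order-1 term: -(8/3)x - 4/3
order-2 term: -4/3
the series for exp(∇ + ∇ D) f terminates at order 2
exp(∇ + ∇ D) f = -(4/3)x^2 - (8/3)x - 10/3

the image equals g(x) = -(4/3)x^2 - (8/3)x - 10/3


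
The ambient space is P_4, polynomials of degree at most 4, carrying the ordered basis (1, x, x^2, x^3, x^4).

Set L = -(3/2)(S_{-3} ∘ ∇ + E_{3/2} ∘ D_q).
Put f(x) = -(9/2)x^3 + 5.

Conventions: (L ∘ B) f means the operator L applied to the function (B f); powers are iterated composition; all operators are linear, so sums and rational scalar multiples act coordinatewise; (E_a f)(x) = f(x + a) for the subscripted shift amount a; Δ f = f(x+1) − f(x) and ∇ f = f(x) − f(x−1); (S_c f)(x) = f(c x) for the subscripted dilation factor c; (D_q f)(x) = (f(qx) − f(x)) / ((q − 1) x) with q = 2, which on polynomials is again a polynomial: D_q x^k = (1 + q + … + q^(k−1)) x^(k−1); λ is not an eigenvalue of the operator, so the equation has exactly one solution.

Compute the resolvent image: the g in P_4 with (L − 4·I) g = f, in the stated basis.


write g with unknown coordinates in the stated basis and equate coefficients in (L − 4·I) g = f
solving from the highest basis element down gives g = (9/8)x^3 - (459/32)x^2 - (7371/256)x + 32875/1024
check: L g = -(459/8)x^2 - (7371/64)x + 34155/256
so L g − 4·g = -(9/2)x^3 + 5 = f ✓

the image equals g(x) = (9/8)x^3 - (459/32)x^2 - (7371/256)x + 32875/1024


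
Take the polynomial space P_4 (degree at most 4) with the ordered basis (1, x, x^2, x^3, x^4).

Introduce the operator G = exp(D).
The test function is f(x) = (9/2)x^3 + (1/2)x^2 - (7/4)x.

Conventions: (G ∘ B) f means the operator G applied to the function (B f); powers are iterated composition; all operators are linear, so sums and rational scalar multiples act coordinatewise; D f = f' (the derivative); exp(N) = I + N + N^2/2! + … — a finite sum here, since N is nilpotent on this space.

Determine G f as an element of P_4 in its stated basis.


the image equals g(x) = (9/2)x^3 + 14x^2 + (51/4)x + 13/4

order-1 term: (27/2)x^2 + x - 7/4
order-2 term: (27/2)x + 1/2
order-3 term: 9/2
the series for exp(D) f terminates at order 3
exp(D) f = (9/2)x^3 + 14x^2 + (51/4)x + 13/4


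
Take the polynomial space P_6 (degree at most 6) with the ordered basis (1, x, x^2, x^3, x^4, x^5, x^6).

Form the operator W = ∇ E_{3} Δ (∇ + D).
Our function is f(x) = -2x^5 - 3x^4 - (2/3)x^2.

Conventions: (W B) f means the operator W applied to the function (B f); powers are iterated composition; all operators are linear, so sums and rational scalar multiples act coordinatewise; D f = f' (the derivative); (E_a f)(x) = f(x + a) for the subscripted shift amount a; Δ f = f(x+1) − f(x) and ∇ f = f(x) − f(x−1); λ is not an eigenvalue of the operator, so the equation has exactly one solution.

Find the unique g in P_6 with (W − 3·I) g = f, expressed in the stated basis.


the result is g(x) = (2/3)x^5 + x^4 + (242/9)x^2 + (488/3)x + 2276/9

write g with unknown coordinates in the stated basis and equate coefficients in (W − 3·I) g = f
solving from the highest basis element down gives g = (2/3)x^5 + x^4 + (242/9)x^2 + (488/3)x + 2276/9
check: W g = 80x^2 + 488x + 2276/3
so W g − 3·g = -2x^5 - 3x^4 - (2/3)x^2 = f ✓


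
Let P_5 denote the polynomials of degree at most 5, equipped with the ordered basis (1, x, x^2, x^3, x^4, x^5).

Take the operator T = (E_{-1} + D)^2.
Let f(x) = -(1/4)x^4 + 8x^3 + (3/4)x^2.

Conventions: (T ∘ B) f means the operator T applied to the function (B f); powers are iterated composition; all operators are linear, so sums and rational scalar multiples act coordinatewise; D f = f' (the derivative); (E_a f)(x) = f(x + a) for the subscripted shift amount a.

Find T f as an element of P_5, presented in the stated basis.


the result is g(x) = -(1/4)x^4 + 8x^3 - (9/4)x^2 + 50x - 33/2

E_{-1} f = -(1/4)x^4 + 9x^3 - (99/4)x^2 + (47/2)x - 15/2
D f = -x^3 + 24x^2 + (3/2)x
(E_{-1} + D) f = -(1/4)x^4 + 8x^3 - (3/4)x^2 + 25x - 15/2
E_{-1} (E_{-1} + D) f = -(1/4)x^4 + 9x^3 - (105/4)x^2 + (103/2)x - 83/2
D (E_{-1} + D) f = -x^3 + 24x^2 - (3/2)x + 25
(E_{-1} + D) (E_{-1} + D) f = -(1/4)x^4 + 8x^3 - (9/4)x^2 + 50x - 33/2


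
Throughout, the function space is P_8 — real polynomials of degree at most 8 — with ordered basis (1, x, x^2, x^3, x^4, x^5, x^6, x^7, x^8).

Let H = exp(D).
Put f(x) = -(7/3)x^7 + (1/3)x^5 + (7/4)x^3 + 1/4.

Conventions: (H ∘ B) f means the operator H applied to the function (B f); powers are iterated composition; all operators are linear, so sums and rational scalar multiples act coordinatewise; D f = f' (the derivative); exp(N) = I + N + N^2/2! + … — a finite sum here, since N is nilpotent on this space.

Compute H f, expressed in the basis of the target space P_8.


the result is g(x) = -(7/3)x^7 - (49/3)x^6 - (146/3)x^5 - 80x^4 - (919/12)x^3 - (485/12)x^2 - (113/12)x

order-1 term: -(49/3)x^6 + (5/3)x^4 + (21/4)x^2
order-2 term: -49x^5 + (10/3)x^3 + (21/4)x
order-3 term: -(245/3)x^4 + (10/3)x^2 + 7/4
order-4 term: -(245/3)x^3 + (5/3)x
order-5 term: -49x^2 + 1/3
order-6 term: -(49/3)x
order-7 term: -7/3
the series for exp(D) f terminates at order 7
exp(D) f = -(7/3)x^7 - (49/3)x^6 - (146/3)x^5 - 80x^4 - (919/12)x^3 - (485/12)x^2 - (113/12)x


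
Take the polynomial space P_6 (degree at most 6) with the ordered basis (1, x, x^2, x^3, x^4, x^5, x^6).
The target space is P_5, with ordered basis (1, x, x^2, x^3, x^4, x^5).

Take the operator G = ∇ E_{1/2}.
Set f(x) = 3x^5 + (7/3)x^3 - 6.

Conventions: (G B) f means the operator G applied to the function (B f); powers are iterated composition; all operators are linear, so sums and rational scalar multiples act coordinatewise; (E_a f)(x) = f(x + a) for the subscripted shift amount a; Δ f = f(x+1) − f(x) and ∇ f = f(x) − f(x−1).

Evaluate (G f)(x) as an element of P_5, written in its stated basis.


g(x) = 15x^4 + (29/2)x^2 + 37/48

E_{1/2} f = 3x^5 + (15/2)x^4 + (59/6)x^3 + (29/4)x^2 + (43/16)x - 539/96
∇ E_{1/2} f = 15x^4 + (29/2)x^2 + 37/48


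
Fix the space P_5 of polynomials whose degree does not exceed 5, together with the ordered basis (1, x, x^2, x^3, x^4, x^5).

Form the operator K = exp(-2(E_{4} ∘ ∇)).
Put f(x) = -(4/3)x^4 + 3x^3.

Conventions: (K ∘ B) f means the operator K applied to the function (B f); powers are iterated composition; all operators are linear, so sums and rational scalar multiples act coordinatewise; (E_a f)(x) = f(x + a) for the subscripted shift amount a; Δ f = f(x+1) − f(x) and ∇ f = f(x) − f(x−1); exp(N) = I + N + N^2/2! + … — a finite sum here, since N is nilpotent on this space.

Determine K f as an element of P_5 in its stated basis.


order-1 term: (32/3)x^3 + 94x^2 + (806/3)x + 734/3
order-2 term: -32x^2 - 412x - 3964/3
order-3 term: (128/3)x + 424
order-4 term: -64/3
the series for exp(-2(E_{4} ∘ ∇)) f terminates at order 4
exp(-2(E_{4} ∘ ∇)) f = -(4/3)x^4 + (41/3)x^3 + 62x^2 - (302/3)x - 674

g(x) = -(4/3)x^4 + (41/3)x^3 + 62x^2 - (302/3)x - 674


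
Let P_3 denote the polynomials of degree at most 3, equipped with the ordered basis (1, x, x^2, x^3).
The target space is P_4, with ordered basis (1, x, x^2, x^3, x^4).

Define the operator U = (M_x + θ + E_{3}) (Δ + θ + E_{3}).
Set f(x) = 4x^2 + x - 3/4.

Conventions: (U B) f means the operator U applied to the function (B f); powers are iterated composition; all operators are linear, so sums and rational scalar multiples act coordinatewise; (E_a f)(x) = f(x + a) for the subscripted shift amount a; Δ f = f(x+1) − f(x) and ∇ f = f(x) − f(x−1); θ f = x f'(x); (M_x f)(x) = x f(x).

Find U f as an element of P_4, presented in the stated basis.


the result is g(x) = 12x^3 + 70x^2 + (733/4)x + 1013/4

Δ f = 8x + 5
θ f = 8x^2 + x
E_{3} f = 4x^2 + 25x + 153/4
(Δ + θ + E_{3}) f = 12x^2 + 34x + 173/4
M_x (Δ + θ + E_{3}) f = 12x^3 + 34x^2 + (173/4)x
θ (Δ + θ + E_{3}) f = 24x^2 + 34x
E_{3} (Δ + θ + E_{3}) f = 12x^2 + 106x + 1013/4
(M_x + θ + E_{3}) (Δ + θ + E_{3}) f = 12x^3 + 70x^2 + (733/4)x + 1013/4
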